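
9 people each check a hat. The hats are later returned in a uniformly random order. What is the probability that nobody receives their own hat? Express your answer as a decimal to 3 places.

0.368

This is the derangement probability: permutations of 9 with no fixed point.
D(9) = 9! · (1 − 1/1! + 1/2! − ··· + (−1)^9/9!) = 133496.
P = 133496/362880 = 16687/45360 ≈ 0.368.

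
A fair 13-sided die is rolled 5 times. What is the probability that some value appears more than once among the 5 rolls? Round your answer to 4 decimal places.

0.5840

P(all 5 different) = 13/13 · 12/13 · ··· · 9/13 ≈ 0.4160.
P(at least two equal) = 1 − 0.4160 = 0.5840.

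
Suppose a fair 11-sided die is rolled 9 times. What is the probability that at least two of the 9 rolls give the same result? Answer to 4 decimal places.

P(all 9 different) = 11/11 · 10/11 · ··· · 3/11 ≈ 0.0085.
P(at least two equal) = 1 − 0.0085 = 0.9915.

0.9915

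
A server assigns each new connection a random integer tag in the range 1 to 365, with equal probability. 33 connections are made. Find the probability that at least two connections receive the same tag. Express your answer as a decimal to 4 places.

0.7750

It's easier to compute the probability that all 33 are distinct.
P(all distinct) = 365/365 · 364/365 · ··· · 333/365 ≈ 0.2250.
So the probability of at least one match is 1 − 0.2250 = 0.7750.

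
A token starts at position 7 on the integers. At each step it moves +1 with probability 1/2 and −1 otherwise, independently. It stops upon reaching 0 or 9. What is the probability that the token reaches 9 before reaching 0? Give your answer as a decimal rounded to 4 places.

With a fair step, P(i) = ½P(i−1) + ½P(i+1) with P(0)=0, P(9)=1 has the linear solution P(i) = i/9.
P(7) = 7/9 ≈ 0.7778.

0.7778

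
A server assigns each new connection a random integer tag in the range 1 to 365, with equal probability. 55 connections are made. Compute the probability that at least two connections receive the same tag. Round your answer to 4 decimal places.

0.9863

It's easier to compute the probability that all 55 are distinct.
P(all distinct) = 365/365 · 364/365 · ··· · 311/365 ≈ 0.0137.
So the probability of at least one match is 1 − 0.0137 = 0.9863.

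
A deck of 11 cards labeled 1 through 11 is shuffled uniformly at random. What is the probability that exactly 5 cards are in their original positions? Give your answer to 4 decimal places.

Choose which 5 of the 11 are fixed: C(11,5) = 462 ways.
The remaining 6 must have no fixed point: D(6) = 265.
P = 462·265/39916800 = 53/17280 ≈ 0.0031.

0.0031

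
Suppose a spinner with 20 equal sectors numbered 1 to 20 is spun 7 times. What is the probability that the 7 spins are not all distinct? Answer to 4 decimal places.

0.6948

P(all 7 different) = 20/20 · 19/20 · ··· · 14/20 ≈ 0.3052.
P(at least two equal) = 1 − 0.3052 = 0.6948.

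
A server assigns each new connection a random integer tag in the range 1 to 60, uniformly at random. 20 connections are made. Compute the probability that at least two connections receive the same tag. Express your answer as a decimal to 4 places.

0.9721

It's easier to compute the probability that all 20 are distinct.
P(all distinct) = 60/60 · 59/60 · ··· · 41/60 ≈ 0.0279.
So the probability of at least one match is 1 − 0.0279 = 0.9721.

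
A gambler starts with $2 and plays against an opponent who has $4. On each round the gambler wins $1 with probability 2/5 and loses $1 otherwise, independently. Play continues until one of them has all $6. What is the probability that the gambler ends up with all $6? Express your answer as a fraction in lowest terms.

Let r = q/p = (3/5)/(2/5) = 3/2. The recurrence P(i) = p·P(i+1) + q·P(i−1) with P(0)=0, P(6)=1 gives P(i) = (1 − r^i)/(1 − r^6).
P(2) = (1 − (3/2)^2) / (1 − (3/2)^6) = 16/133.

16/133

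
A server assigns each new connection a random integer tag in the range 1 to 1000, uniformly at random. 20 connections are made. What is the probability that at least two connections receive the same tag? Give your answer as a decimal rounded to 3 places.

0.174

It's easier to compute the probability that all 20 are distinct.
P(all distinct) = 1000/1000 · 999/1000 · ··· · 981/1000 ≈ 0.826.
So the probability of at least one match is 1 − 0.826 = 0.174.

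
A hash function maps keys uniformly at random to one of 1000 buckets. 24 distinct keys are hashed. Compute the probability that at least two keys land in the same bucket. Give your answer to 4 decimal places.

0.2428

It's easier to compute the probability that all 24 are distinct.
P(all distinct) = 1000/1000 · 999/1000 · ··· · 977/1000 ≈ 0.7572.
So the probability of at least one match is 1 − 0.7572 = 0.2428.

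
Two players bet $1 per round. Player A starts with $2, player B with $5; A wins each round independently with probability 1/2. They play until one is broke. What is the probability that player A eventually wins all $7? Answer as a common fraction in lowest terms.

2/7

With a fair step, P(i) = ½P(i−1) + ½P(i+1) with P(0)=0, P(7)=1 has the linear solution P(i) = i/7.
P(2) = 2/7.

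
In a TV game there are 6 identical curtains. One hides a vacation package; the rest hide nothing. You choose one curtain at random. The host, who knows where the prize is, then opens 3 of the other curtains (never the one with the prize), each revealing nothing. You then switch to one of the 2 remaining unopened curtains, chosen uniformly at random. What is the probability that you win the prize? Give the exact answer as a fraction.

Your original curtain holds the prize with probability 1/6, so the other 5 collectively hold it with probability 5/6.
The host can always find 3 empty curtains to open, so the reveals don't change that 5/6; it is now spread over the 2 remaining unopened curtains.
P(win by switching) = (5/6) · (1/2) = 5/12.

5/12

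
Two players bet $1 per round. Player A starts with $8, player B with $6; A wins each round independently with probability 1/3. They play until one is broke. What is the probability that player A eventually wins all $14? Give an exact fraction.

Let r = q/p = (2/3)/(1/3) = 2. The recurrence P(i) = p·P(i+1) + q·P(i−1) with P(0)=0, P(14)=1 gives P(i) = (1 − r^i)/(1 − r^14).
P(8) = (1 − (2)^8) / (1 − (2)^14) = 85/5461.

85/5461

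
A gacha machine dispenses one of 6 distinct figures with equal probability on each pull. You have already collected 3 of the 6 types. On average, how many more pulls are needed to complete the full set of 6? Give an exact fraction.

11

Starting from 3 distinct types, each trial gives a new one with probability (6−i)/6 when i types are held, so the wait for the next new type is 6/(6−i).
E = 6/3 + 6/2 + 6/1 = 11.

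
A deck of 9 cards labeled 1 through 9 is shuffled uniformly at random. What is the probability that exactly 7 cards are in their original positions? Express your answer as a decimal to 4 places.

Choose which 7 of the 9 are fixed: C(9,7) = 36 ways.
The remaining 2 must have no fixed point: D(2) = 1.
P = 36·1/362880 = 1/10080 ≈ 0.0001.

0.0001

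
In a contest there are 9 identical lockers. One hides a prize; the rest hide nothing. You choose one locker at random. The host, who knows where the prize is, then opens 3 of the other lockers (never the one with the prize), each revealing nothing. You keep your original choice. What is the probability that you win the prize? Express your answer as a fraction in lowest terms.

The host can always open 3 empty lockers regardless of your choice, so the reveals give no information about your original locker.
P(win by staying) = 1/9.

1/9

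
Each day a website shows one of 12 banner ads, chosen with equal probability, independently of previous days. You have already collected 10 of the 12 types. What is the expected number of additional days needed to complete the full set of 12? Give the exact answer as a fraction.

18

Starting from 10 distinct types, each trial gives a new one with probability (12−i)/12 when i types are held, so the wait for the next new type is 12/(12−i).
E = 12/2 + 12/1 = 18.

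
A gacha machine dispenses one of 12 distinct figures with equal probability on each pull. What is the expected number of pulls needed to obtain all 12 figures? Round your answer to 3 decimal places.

After i distinct types are collected, each trial gives a new one with probability (12−i)/12, so the expected wait for the next new type is 12/(12−i).
E = 12/12 + 12/11 + 12/10 + 12/9 + 12/8 + 12/7 + 12/6 + 12/5 + 12/4 + 12/3 + 12/2 + 12/1 = 86021/2310 ≈ 37.239.

37.239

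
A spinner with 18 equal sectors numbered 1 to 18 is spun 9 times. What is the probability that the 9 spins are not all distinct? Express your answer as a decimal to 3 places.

P(all 9 different) = 18/18 · 17/18 · ··· · 10/18 ≈ 0.089.
P(at least two equal) = 1 − 0.089 = 0.911.

0.911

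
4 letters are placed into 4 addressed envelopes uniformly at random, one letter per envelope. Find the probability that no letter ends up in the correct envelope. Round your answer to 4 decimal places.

This is the derangement probability: permutations of 4 with no fixed point.
D(4) = 4! · (1 − 1/1! + 1/2! − ··· + (−1)^4/4!) = 9.
P = 9/24 = 3/8 ≈ 0.3750.

0.3750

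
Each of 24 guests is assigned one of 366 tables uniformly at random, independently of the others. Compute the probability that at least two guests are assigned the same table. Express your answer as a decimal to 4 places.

It's easier to compute the probability that all 24 are distinct.
P(all distinct) = 366/366 · 365/366 · ··· · 343/366 ≈ 0.4627.
So the probability of at least one match is 1 − 0.4627 = 0.5373.

0.5373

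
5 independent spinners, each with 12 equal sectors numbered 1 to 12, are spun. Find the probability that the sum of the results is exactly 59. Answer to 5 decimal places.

0.00002

There are 12^5 = 248832 equally likely outcomes.
The number of ordered 5-tuples from {1,…,12} summing to 59 is 5.
P(sum = 59) = 5/248832 ≈ 0.00002.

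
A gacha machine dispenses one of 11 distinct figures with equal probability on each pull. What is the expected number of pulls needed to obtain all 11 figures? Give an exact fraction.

83711/2520

After i distinct types are collected, each trial gives a new one with probability (11−i)/11, so the expected wait for the next new type is 11/(11−i).
E = 11/11 + 11/10 + 11/9 + 11/8 + 11/7 + 11/6 + 11/5 + 11/4 + 11/3 + 11/2 + 11/1 = 83711/2520.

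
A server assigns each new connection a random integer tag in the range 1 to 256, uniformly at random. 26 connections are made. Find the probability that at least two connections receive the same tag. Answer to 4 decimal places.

It's easier to compute the probability that all 26 are distinct.
P(all distinct) = 256/256 · 255/256 · ··· · 231/256 ≈ 0.2688.
So the probability of at least one match is 1 − 0.2688 = 0.7312.

0.7312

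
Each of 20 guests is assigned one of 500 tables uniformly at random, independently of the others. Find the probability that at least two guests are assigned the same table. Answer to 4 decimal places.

0.3196

It's easier to compute the probability that all 20 are distinct.
P(all distinct) = 500/500 · 499/500 · ··· · 481/500 ≈ 0.6804.
So the probability of at least one match is 1 − 0.6804 = 0.3196.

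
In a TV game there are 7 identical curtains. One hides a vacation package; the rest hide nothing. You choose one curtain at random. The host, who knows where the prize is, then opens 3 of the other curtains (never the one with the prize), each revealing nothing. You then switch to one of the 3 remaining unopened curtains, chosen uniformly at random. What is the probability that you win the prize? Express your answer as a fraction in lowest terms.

2/7

Your original curtain holds the prize with probability 1/7, so the other 6 collectively hold it with probability 6/7.
The host can always find 3 empty curtains to open, so the reveals don't change that 6/7; it is now spread over the 3 remaining unopened curtains.
P(win by switching) = (6/7) · (1/3) = 2/7.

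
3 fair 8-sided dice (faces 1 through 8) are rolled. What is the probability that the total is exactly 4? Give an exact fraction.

3/512

There are 8^3 = 512 equally likely outcomes.
The number of ordered 3-tuples from {1,…,8} summing to 4 is 3.
P(sum = 4) = 3/512.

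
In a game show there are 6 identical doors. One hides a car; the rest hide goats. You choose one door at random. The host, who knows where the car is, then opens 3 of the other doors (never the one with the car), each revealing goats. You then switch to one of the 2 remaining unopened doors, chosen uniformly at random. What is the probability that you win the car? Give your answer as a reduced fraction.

Your original door holds the car with probability 1/6, so the other 5 collectively hold it with probability 5/6.
The host can always find 3 empty doors to open, so the reveals don't change that 5/6; it is now spread over the 2 remaining unopened doors.
P(win by switching) = (5/6) · (1/2) = 5/12.

5/12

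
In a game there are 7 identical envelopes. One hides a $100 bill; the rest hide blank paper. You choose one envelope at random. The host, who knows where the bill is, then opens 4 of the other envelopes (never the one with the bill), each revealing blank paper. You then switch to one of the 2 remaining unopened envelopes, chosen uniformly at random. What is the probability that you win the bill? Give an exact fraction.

Your original envelope holds the bill with probability 1/7, so the other 6 collectively hold it with probability 6/7.
The host can always find 4 empty envelopes to open, so the reveals don't change that 6/7; it is now spread over the 2 remaining unopened envelopes.
P(win by switching) = (6/7) · (1/2) = 3/7.

3/7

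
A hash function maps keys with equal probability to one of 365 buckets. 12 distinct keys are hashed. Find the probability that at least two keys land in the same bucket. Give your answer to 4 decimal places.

It's easier to compute the probability that all 12 are distinct.
P(all distinct) = 365/365 · 364/365 · ··· · 354/365 ≈ 0.8330.
So the probability of at least one match is 1 − 0.8330 = 0.1670.

0.1670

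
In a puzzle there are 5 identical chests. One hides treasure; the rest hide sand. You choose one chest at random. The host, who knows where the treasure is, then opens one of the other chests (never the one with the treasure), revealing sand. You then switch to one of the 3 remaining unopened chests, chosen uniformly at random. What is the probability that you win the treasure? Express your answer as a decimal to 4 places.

Your original chest holds the treasure with probability 1/5, so the other 4 collectively hold it with probability 4/5.
The host can always find an empty chest to open, so this doesn't change that 4/5; it is now spread over the 3 remaining unopened chests.
P(win by switching) = (4/5) · (1/3) = 4/15 ≈ 0.2667.

0.2667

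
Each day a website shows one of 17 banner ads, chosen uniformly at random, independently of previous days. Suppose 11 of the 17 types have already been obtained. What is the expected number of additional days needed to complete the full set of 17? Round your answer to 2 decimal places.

Starting from 11 distinct types, each trial gives a new one with probability (17−i)/17 when i types are held, so the wait for the next new type is 17/(17−i).
E = 17/6 + 17/5 + 17/4 + 17/3 + 17/2 + 17/1 = 833/20 ≈ 41.65.

41.65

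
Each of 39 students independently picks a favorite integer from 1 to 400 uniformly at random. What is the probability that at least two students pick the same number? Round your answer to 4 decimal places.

0.8527

It's easier to compute the probability that all 39 are distinct.
P(all distinct) = 400/400 · 399/400 · ··· · 362/400 ≈ 0.1473.
So the probability of at least one match is 1 − 0.1473 = 0.8527.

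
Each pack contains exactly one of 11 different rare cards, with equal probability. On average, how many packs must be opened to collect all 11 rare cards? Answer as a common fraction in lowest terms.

83711/2520

After i distinct types are collected, each trial gives a new one with probability (11−i)/11, so the expected wait for the next new type is 11/(11−i).
E = 11/11 + 11/10 + 11/9 + 11/8 + 11/7 + 11/6 + 11/5 + 11/4 + 11/3 + 11/2 + 11/1 = 83711/2520.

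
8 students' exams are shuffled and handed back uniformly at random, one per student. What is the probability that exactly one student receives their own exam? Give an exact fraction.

Choose which one is fixed: C(8,1) = 8 ways.
The remaining 7 must have no fixed point: D(7) = 1854.
P = 8·1854/40320 = 103/280.

103/280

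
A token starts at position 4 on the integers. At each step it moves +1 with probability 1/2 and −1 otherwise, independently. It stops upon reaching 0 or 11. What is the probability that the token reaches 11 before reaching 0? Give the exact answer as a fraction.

With a fair step, P(i) = ½P(i−1) + ½P(i+1) with P(0)=0, P(11)=1 has the linear solution P(i) = i/11.
P(4) = 4/11.

4/11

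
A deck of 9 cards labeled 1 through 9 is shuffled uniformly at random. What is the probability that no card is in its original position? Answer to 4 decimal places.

0.3679

This is the derangement probability: permutations of 9 with no fixed point.
D(9) = 9! · (1 − 1/1! + 1/2! − ··· + (−1)^9/9!) = 133496.
P = 133496/362880 = 16687/45360 ≈ 0.3679.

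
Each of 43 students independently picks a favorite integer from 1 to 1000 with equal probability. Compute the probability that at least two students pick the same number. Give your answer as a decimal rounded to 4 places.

It's easier to compute the probability that all 43 are distinct.
P(all distinct) = 1000/1000 · 999/1000 · ··· · 958/1000 ≈ 0.4001.
So the probability of at least one match is 1 − 0.4001 = 0.5999.

0.5999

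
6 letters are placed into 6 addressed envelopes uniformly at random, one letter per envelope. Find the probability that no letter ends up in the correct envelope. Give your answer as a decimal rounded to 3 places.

This is the derangement probability: permutations of 6 with no fixed point.
D(6) = 6! · (1 − 1/1! + 1/2! − ··· + (−1)^6/6!) = 265.
P = 265/720 = 53/144 ≈ 0.368.

0.368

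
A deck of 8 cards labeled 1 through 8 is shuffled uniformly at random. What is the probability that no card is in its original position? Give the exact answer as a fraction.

2119/5760

This is the derangement probability: permutations of 8 with no fixed point.
D(8) = 8! · (1 − 1/1! + 1/2! − ··· + (−1)^8/8!) = 14833.
P = 14833/40320 = 2119/5760.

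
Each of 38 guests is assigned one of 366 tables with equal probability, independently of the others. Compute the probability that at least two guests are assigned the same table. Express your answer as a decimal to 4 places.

0.8633

It's easier to compute the probability that all 38 are distinct.
P(all distinct) = 366/366 · 365/366 · ··· · 329/366 ≈ 0.1367.
So the probability of at least one match is 1 − 0.1367 = 0.8633.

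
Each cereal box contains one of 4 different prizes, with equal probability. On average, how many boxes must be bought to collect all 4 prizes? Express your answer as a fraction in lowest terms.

25/3

After i distinct types are collected, each trial gives a new one with probability (4−i)/4, so the expected wait for the next new type is 4/(4−i).
E = 4/4 + 4/3 + 4/2 + 4/1 = 25/3.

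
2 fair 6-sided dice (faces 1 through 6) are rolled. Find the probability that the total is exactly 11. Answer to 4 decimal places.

0.0556

There are 6^2 = 36 equally likely outcomes.
The number of ordered 2-tuples from {1,…,6} summing to 11 is 2.
P(sum = 11) = 2/36 = 1/18 ≈ 0.0556.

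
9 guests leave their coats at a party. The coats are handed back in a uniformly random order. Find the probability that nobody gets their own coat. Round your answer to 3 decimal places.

0.368

This is the derangement probability: permutations of 9 with no fixed point.
D(9) = 9! · (1 − 1/1! + 1/2! − ··· + (−1)^9/9!) = 133496.
P = 133496/362880 = 16687/45360 ≈ 0.368.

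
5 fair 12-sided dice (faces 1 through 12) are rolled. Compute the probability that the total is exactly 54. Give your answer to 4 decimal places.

0.0008

There are 12^5 = 248832 equally likely outcomes.
The number of ordered 5-tuples from {1,…,12} summing to 54 is 210.
P(sum = 54) = 210/248832 = 35/41472 ≈ 0.0008.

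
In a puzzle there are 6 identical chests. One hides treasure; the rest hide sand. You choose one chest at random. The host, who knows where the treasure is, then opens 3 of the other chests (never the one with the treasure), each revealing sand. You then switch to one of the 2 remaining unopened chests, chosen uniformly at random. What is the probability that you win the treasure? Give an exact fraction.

Your original chest holds the treasure with probability 1/6, so the other 5 collectively hold it with probability 5/6.
The host can always find 3 empty chests to open, so the reveals don't change that 5/6; it is now spread over the 2 remaining unopened chests.
P(win by switching) = (5/6) · (1/2) = 5/12.

5/12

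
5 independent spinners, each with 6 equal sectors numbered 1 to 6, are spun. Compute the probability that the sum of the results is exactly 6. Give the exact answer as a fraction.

There are 6^5 = 7776 equally likely outcomes.
The number of ordered 5-tuples from {1,…,6} summing to 6 is 5.
P(sum = 6) = 5/7776.

5/7776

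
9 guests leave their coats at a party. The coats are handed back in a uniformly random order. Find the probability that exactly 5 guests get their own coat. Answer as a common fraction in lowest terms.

Choose which 5 of the 9 are fixed: C(9,5) = 126 ways.
The remaining 4 must have no fixed point: D(4) = 9.
P = 126·9/362880 = 1/320.

1/320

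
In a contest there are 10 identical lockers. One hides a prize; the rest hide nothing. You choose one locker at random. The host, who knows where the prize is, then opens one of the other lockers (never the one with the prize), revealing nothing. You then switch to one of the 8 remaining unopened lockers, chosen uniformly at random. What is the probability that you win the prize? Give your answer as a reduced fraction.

9/80

Your original locker holds the prize with probability 1/10, so the other 9 collectively hold it with probability 9/10.
The host can always find an empty locker to open, so this doesn't change that 9/10; it is now spread over the 8 remaining unopened lockers.
P(win by switching) = (9/10) · (1/8) = 9/80.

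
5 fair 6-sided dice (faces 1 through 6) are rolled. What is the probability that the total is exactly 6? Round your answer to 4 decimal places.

There are 6^5 = 7776 equally likely outcomes.
The number of ordered 5-tuples from {1,…,6} summing to 6 is 5.
P(sum = 6) = 5/7776 ≈ 0.0006.

0.0006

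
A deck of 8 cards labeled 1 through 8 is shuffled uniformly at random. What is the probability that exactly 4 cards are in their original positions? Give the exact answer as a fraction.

1/64

Choose which 4 of the 8 are fixed: C(8,4) = 70 ways.
The remaining 4 must have no fixed point: D(4) = 9.
P = 70·9/40320 = 1/64.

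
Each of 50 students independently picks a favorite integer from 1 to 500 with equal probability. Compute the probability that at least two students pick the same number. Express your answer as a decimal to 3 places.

It's easier to compute the probability that all 50 are distinct.
P(all distinct) = 500/500 · 499/500 · ··· · 451/500 ≈ 0.079.
So the probability of at least one match is 1 − 0.079 = 0.921.

0.921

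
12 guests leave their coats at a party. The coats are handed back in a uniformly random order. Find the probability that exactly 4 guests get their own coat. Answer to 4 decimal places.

Choose which 4 of the 12 are fixed: C(12,4) = 495 ways.
The remaining 8 must have no fixed point: D(8) = 14833.
P = 495·14833/479001600 = 2119/138240 ≈ 0.0153.

0.0153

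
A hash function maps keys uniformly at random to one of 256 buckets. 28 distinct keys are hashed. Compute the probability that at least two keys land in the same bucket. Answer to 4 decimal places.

It's easier to compute the probability that all 28 are distinct.
P(all distinct) = 256/256 · 255/256 · ··· · 229/256 ≈ 0.2160.
So the probability of at least one match is 1 − 0.2160 = 0.7840.

0.7840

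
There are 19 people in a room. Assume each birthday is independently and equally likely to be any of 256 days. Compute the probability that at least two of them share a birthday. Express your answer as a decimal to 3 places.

0.496

It's easier to compute the probability that all 19 are distinct.
P(all distinct) = 256/256 · 255/256 · ··· · 238/256 ≈ 0.504.
So the probability of at least one match is 1 − 0.504 = 0.496.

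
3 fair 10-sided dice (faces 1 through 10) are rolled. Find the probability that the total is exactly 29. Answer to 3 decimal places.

0.003

There are 10^3 = 1000 equally likely outcomes.
The number of ordered 3-tuples from {1,…,10} summing to 29 is 3.
P(sum = 29) = 3/1000 ≈ 0.003.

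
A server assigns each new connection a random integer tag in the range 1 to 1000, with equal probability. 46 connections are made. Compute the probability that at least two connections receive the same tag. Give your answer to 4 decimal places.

0.6504

It's easier to compute the probability that all 46 are distinct.
P(all distinct) = 1000/1000 · 999/1000 · ··· · 955/1000 ≈ 0.3496.
So the probability of at least one match is 1 − 0.3496 = 0.6504.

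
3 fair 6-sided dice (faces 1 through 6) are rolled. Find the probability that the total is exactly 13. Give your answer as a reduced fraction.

7/72

There are 6^3 = 216 equally likely outcomes.
The number of ordered 3-tuples from {1,…,6} summing to 13 is 21.
P(sum = 13) = 21/216 = 7/72.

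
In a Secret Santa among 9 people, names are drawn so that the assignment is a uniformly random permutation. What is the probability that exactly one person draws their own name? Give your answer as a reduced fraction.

Choose which one is fixed: C(9,1) = 9 ways.
The remaining 8 must have no fixed point: D(8) = 14833.
P = 9·14833/362880 = 2119/5760.

2119/5760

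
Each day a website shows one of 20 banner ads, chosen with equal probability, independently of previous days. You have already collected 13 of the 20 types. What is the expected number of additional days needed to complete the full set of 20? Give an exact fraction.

363/7

Starting from 13 distinct types, each trial gives a new one with probability (20−i)/20 when i types are held, so the wait for the next new type is 20/(20−i).
E = 20/7 + 20/6 + 20/5 + 20/4 + 20/3 + 20/2 + 20/1 = 363/7.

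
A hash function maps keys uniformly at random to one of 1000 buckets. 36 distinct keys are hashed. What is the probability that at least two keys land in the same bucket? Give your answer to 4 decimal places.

It's easier to compute the probability that all 36 are distinct.
P(all distinct) = 1000/1000 · 999/1000 · ··· · 965/1000 ≈ 0.5286.
So the probability of at least one match is 1 − 0.5286 = 0.4714.

0.4714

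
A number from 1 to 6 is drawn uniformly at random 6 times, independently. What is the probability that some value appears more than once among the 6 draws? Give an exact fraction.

P(all 6 different) = 6/6 · 5/6 · ··· · 1/6 = 5/324.
P(at least two equal) = 1 − 5/324 = 319/324.

319/324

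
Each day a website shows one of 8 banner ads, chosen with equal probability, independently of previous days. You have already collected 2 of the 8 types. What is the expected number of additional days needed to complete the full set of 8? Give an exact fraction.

Starting from 2 distinct types, each trial gives a new one with probability (8−i)/8 when i types are held, so the wait for the next new type is 8/(8−i).
E = 8/6 + 8/5 + 8/4 + 8/3 + 8/2 + 8/1 = 98/5.

98/5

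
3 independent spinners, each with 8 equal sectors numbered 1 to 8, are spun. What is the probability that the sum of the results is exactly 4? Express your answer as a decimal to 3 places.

0.006

There are 8^3 = 512 equally likely outcomes.
The number of ordered 3-tuples from {1,…,8} summing to 4 is 3.
P(sum = 4) = 3/512 ≈ 0.006.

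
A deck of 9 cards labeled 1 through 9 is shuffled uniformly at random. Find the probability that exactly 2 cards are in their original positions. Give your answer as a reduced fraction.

Choose which 2 of the 9 are fixed: C(9,2) = 36 ways.
The remaining 7 must have no fixed point: D(7) = 1854.
P = 36·1854/362880 = 103/560.

103/560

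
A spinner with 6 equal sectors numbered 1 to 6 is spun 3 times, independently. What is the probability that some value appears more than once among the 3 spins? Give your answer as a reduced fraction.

4/9

P(all 3 different) = 6/6 · 5/6 · ··· · 4/6 = 5/9.
P(at least two equal) = 1 − 5/9 = 4/9.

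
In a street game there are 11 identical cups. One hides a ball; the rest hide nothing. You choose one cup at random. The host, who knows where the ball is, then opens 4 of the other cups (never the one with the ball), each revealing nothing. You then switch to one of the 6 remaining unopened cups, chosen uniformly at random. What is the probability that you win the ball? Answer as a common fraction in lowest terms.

Your original cup holds the ball with probability 1/11, so the other 10 collectively hold it with probability 10/11.
The host can always find 4 empty cups to open, so the reveals don't change that 10/11; it is now spread over the 6 remaining unopened cups.
P(win by switching) = (10/11) · (1/6) = 5/33.

5/33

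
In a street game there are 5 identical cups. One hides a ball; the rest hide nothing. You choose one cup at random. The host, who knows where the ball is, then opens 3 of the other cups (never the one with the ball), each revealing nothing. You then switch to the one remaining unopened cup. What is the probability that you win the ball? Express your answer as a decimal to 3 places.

Your original cup holds the ball with probability 1/5, so the other 4 collectively hold it with probability 4/5.
The host can always find 3 empty cups to open, so the reveals don't change that 4/5; it is now spread over the 1 remaining unopened cup.
P(win by switching) = (4/5) · (1/1) = 4/5 ≈ 0.800.

0.800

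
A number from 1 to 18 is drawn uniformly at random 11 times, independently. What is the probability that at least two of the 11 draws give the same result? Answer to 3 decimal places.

0.980

P(all 11 different) = 18/18 · 17/18 · ··· · 8/18 ≈ 0.020.
P(at least two equal) = 1 − 0.020 = 0.980.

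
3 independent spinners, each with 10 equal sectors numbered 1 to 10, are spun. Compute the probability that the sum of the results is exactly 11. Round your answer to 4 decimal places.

0.0450

There are 10^3 = 1000 equally likely outcomes.
The number of ordered 3-tuples from {1,…,10} summing to 11 is 45.
P(sum = 11) = 45/1000 = 9/200 ≈ 0.0450.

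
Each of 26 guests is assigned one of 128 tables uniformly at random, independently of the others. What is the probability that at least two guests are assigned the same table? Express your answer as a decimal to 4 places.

It's easier to compute the probability that all 26 are distinct.
P(all distinct) = 128/128 · 127/128 · ··· · 103/128 ≈ 0.0654.
So the probability of at least one match is 1 − 0.0654 = 0.9346.

0.9346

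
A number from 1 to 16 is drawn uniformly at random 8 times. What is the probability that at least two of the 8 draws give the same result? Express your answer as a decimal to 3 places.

P(all 8 different) = 16/16 · 15/16 · ··· · 9/16 ≈ 0.121.
P(at least two equal) = 1 − 0.121 = 0.879.

0.879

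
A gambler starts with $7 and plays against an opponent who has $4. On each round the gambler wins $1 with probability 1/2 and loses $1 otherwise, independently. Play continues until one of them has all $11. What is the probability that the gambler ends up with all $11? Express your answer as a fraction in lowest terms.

7/11

With a fair step, P(i) = ½P(i−1) + ½P(i+1) with P(0)=0, P(11)=1 has the linear solution P(i) = i/11.
P(7) = 7/11.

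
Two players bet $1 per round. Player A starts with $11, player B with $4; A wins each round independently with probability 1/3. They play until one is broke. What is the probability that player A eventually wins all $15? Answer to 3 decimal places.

Let r = q/p = (2/3)/(1/3) = 2. The recurrence P(i) = p·P(i+1) + q·P(i−1) with P(0)=0, P(15)=1 gives P(i) = (1 − r^i)/(1 − r^15).
P(11) = (1 − (2)^11) / (1 − (2)^15) = 2047/32767 ≈ 0.062.

0.062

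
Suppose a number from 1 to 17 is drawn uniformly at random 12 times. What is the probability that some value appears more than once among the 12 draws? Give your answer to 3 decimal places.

P(all 12 different) = 17/17 · 16/17 · ··· · 6/17 ≈ 0.005.
P(at least two equal) = 1 − 0.005 = 0.995.

0.995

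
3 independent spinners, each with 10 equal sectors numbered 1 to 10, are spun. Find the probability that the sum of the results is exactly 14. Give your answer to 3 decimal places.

There are 10^3 = 1000 equally likely outcomes.
The number of ordered 3-tuples from {1,…,10} summing to 14 is 69.
P(sum = 14) = 69/1000 ≈ 0.069.

0.069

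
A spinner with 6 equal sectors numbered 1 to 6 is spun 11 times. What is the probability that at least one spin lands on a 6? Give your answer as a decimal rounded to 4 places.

P(no spin lands on a 6) = (5/6)^11 ≈ 0.1346.
P(at least one) = 1 − 0.1346 = 0.8654.

0.8654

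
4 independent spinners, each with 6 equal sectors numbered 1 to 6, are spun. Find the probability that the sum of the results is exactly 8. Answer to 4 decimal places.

There are 6^4 = 1296 equally likely outcomes.
The number of ordered 4-tuples from {1,…,6} summing to 8 is 35.
P(sum = 8) = 35/1296 ≈ 0.0270.

0.0270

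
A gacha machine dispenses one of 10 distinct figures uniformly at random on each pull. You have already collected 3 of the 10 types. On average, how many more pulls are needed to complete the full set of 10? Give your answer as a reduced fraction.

Starting from 3 distinct types, each trial gives a new one with probability (10−i)/10 when i types are held, so the wait for the next new type is 10/(10−i).
E = 10/7 + 10/6 + 10/5 + 10/4 + 10/3 + 10/2 + 10/1 = 363/14.

363/14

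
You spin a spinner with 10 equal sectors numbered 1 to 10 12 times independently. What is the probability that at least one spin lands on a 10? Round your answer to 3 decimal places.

0.718

P(no spin lands on a 10) = (9/10)^12 ≈ 0.282.
P(at least one) = 1 − 0.282 = 0.718.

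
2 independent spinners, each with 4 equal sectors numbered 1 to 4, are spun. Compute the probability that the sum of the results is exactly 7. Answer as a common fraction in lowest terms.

There are 4^2 = 16 equally likely outcomes.
The number of ordered 2-tuples from {1,…,4} summing to 7 is 2.
P(sum = 7) = 2/16 = 1/8.

1/8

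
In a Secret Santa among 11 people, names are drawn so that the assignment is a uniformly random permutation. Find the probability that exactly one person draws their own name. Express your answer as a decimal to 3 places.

Choose which one is fixed: C(11,1) = 11 ways.
The remaining 10 must have no fixed point: D(10) = 1334961.
P = 11·1334961/39916800 = 16481/44800 ≈ 0.368.

0.368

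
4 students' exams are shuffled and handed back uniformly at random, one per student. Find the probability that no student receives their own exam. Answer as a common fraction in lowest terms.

3/8

This is the derangement probability: permutations of 4 with no fixed point.
D(4) = 4! · (1 − 1/1! + 1/2! − ··· + (−1)^4/4!) = 9.
P = 9/24 = 3/8.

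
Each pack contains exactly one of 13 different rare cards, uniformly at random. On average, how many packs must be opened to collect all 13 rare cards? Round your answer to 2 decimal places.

After i distinct types are collected, each trial gives a new one with probability (13−i)/13, so the expected wait for the next new type is 13/(13−i).
E = 13/13 + 13/12 + 13/11 + 13/10 + 13/9 + 13/8 + 13/7 + 13/6 + 13/5 + 13/4 + 13/3 + 13/2 + 13/1 = 1145993/27720 ≈ 41.34.

41.34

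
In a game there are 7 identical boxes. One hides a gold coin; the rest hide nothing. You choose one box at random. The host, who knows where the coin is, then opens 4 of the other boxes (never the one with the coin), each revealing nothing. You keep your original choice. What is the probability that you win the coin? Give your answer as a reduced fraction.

The host can always open 4 empty boxes regardless of your choice, so the reveals give no information about your original box.
P(win by staying) = 1/7.

1/7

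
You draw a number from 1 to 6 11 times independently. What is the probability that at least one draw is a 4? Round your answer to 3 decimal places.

P(no draw is a 4) = (5/6)^11 ≈ 0.135.
P(at least one) = 1 − 0.135 = 0.865.

0.865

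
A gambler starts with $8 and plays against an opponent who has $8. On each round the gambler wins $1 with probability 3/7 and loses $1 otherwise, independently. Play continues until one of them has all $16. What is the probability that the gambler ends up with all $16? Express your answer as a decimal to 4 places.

0.0910

Let r = q/p = (4/7)/(3/7) = 4/3. The recurrence P(i) = p·P(i+1) + q·P(i−1) with P(0)=0, P(16)=1 gives P(i) = (1 − r^i)/(1 − r^16).
P(8) = (1 − (4/3)^8) / (1 − (4/3)^16) = 6561/72097 ≈ 0.0910.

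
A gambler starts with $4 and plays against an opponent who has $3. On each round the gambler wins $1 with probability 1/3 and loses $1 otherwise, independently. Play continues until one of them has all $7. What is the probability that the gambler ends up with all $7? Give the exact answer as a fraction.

15/127

Let r = q/p = (2/3)/(1/3) = 2. The recurrence P(i) = p·P(i+1) + q·P(i−1) with P(0)=0, P(7)=1 gives P(i) = (1 − r^i)/(1 − r^7).
P(4) = (1 − (2)^4) / (1 − (2)^7) = 15/127.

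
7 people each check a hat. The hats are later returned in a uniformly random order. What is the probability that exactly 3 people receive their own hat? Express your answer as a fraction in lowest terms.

1/16

Choose which 3 of the 7 are fixed: C(7,3) = 35 ways.
The remaining 4 must have no fixed point: D(4) = 9.
P = 35·9/5040 = 1/16.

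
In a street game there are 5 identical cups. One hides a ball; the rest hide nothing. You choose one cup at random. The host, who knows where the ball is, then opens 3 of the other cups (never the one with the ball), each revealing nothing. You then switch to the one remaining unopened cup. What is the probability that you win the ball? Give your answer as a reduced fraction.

4/5

Your original cup holds the ball with probability 1/5, so the other 4 collectively hold it with probability 4/5.
The host can always find 3 empty cups to open, so the reveals don't change that 4/5; it is now spread over the 1 remaining unopened cup.
P(win by switching) = (4/5) · (1/1) = 4/5.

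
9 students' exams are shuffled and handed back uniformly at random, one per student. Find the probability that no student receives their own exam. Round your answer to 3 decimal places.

This is the derangement probability: permutations of 9 with no fixed point.
D(9) = 9! · (1 − 1/1! + 1/2! − ··· + (−1)^9/9!) = 133496.
P = 133496/362880 = 16687/45360 ≈ 0.368.

0.368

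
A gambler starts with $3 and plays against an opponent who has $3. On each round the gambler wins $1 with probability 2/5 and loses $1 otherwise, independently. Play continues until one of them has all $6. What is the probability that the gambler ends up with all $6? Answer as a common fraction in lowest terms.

8/35

Let r = q/p = (3/5)/(2/5) = 3/2. The recurrence P(i) = p·P(i+1) + q·P(i−1) with P(0)=0, P(6)=1 gives P(i) = (1 − r^i)/(1 − r^6).
P(3) = (1 − (3/2)^3) / (1 − (3/2)^6) = 8/35.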